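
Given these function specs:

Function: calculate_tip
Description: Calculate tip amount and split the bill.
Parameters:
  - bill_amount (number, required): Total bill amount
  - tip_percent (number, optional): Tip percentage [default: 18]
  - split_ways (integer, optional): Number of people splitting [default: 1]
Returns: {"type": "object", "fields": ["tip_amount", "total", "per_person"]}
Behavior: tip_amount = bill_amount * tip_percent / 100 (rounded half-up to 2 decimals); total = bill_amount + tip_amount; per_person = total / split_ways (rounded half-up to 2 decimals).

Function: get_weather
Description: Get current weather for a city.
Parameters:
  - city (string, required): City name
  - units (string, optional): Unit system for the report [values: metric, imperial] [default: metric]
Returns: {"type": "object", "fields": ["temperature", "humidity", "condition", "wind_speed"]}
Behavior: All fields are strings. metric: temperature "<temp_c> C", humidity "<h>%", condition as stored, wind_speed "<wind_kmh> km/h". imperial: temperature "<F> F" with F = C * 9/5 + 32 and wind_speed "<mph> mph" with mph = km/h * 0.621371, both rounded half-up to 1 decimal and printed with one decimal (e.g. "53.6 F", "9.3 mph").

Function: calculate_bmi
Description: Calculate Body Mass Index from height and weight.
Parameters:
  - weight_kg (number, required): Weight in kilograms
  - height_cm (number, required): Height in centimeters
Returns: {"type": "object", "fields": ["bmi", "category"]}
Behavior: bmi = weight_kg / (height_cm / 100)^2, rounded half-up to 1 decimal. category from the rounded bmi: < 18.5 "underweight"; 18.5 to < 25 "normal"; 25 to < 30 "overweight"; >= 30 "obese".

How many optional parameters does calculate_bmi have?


Parameters of calculate_bmi: weight_kg (required), height_cm (required)
Optional count:
0


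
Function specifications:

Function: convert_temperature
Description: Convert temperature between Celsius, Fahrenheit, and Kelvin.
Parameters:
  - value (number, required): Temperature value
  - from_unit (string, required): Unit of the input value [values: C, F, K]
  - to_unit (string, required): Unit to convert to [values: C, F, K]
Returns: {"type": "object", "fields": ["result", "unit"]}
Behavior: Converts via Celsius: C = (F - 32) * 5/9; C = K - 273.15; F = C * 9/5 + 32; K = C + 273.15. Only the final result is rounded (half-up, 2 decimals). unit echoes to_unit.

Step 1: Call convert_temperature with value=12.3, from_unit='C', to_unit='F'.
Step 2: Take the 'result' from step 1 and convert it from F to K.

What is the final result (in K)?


Step 1: convert_temperature(value=12.3, from_unit=C, to_unit=F)
  Input already in C: 12.3
  To F: 12.3 * 9/5 + 32 = 54.14
  Round to 2 decimals: 54.14
  -> result = 54.14 F
Step 2: convert_temperature(value=54.14, from_unit=F, to_unit=K)
  To C: (54.14 - 32) * 5/9 = 12.3
  To K: 12.3 + 273.15 = 285.45
  Round to 2 decimals: 285.45
  -> result = 285.45 K
285.45 K


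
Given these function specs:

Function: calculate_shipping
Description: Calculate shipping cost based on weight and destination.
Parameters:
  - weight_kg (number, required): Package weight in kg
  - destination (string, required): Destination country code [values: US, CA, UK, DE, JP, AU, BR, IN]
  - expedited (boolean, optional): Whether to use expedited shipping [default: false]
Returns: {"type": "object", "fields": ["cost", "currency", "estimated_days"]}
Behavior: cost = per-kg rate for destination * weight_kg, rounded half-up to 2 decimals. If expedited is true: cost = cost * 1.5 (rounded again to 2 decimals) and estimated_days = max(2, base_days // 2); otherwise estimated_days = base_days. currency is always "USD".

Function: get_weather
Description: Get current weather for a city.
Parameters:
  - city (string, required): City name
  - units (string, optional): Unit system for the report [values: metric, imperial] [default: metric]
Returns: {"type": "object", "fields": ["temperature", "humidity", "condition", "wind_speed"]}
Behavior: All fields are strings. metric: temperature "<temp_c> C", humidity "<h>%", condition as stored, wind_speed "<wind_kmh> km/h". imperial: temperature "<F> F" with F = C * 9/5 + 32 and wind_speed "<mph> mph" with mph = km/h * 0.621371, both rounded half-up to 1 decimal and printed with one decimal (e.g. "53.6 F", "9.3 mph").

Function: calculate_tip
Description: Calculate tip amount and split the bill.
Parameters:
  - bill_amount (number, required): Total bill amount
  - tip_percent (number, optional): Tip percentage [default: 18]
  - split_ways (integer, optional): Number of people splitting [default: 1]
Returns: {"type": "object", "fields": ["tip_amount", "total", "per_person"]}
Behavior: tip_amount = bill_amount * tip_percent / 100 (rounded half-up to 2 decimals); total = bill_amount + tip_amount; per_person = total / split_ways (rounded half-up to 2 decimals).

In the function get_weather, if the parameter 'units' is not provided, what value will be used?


The get_weather spec declares:
  - units (string, optional): Unit system for the report [values: metric, imperial] [default: metric]
Default:
metric


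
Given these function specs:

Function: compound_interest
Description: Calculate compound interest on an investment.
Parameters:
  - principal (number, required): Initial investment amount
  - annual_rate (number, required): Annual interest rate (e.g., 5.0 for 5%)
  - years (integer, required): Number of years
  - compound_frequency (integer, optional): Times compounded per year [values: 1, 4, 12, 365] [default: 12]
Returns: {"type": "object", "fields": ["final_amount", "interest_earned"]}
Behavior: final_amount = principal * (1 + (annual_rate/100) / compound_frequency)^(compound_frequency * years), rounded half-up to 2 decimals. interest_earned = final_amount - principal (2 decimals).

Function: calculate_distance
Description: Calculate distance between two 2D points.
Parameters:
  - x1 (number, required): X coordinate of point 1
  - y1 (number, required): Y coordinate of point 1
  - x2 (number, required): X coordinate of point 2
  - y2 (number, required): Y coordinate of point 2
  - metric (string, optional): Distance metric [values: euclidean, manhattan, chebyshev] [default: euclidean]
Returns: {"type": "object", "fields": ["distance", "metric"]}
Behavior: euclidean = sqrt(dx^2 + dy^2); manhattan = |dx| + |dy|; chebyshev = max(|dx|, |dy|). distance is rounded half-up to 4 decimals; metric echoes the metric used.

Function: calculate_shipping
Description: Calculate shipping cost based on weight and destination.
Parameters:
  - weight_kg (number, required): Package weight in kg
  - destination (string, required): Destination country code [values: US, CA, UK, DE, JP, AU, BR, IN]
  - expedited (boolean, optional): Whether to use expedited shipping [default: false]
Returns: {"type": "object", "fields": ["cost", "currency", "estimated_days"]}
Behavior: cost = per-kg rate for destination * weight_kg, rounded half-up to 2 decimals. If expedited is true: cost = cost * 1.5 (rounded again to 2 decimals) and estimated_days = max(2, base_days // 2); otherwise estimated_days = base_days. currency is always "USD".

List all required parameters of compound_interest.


Parameters of compound_interest and their required/optional flag:
  principal: required
  annual_rate: required
  years: required
  compound_frequency: optional
annual_rate, principal, years


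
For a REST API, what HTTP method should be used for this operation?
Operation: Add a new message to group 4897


GET = read, POST = create, PUT = update/replace, DELETE = remove
This operation is a create.
POST


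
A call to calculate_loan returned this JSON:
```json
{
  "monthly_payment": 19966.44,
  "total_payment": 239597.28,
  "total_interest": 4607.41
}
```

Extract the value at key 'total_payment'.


239597.28


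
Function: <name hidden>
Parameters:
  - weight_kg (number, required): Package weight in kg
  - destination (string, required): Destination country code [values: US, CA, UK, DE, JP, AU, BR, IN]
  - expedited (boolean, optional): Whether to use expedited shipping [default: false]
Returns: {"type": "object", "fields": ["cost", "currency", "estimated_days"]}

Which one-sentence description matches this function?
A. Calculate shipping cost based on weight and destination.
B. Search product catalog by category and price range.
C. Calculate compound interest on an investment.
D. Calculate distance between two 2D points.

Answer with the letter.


Parameters weight_kg, destination, expedited and return ["cost", "currency", "estimated_days"] fit: Calculate shipping cost based on weight and destination.
A


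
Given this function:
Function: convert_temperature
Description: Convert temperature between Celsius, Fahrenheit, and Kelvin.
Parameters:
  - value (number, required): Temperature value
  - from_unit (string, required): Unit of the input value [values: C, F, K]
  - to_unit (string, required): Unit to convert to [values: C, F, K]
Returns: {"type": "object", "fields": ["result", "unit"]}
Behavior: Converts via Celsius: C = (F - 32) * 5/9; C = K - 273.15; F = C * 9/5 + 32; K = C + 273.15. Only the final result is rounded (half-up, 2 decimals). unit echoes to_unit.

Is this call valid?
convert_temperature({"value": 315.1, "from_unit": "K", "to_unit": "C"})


Checking all required parameters present and types match... All valid.
Valid


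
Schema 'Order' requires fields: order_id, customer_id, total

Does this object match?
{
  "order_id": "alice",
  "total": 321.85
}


Checking required fields...
Missing: customer_id
Invalid - missing required field 'customer_id'


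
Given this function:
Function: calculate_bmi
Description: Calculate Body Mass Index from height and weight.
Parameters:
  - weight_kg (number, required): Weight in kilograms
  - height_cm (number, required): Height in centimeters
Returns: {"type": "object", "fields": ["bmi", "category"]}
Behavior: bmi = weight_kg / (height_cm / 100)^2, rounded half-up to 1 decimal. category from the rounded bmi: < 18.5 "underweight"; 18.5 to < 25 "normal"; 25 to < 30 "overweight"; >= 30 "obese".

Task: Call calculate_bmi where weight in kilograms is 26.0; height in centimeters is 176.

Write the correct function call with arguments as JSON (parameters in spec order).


Mapping each described value to its parameter name:
  'Weight in kilograms' -> weight_kg = 26.0
  'Height in centimeters' -> height_cm = 176
calculate_bmi({"weight_kg": 26.0, "height_cm": 176})


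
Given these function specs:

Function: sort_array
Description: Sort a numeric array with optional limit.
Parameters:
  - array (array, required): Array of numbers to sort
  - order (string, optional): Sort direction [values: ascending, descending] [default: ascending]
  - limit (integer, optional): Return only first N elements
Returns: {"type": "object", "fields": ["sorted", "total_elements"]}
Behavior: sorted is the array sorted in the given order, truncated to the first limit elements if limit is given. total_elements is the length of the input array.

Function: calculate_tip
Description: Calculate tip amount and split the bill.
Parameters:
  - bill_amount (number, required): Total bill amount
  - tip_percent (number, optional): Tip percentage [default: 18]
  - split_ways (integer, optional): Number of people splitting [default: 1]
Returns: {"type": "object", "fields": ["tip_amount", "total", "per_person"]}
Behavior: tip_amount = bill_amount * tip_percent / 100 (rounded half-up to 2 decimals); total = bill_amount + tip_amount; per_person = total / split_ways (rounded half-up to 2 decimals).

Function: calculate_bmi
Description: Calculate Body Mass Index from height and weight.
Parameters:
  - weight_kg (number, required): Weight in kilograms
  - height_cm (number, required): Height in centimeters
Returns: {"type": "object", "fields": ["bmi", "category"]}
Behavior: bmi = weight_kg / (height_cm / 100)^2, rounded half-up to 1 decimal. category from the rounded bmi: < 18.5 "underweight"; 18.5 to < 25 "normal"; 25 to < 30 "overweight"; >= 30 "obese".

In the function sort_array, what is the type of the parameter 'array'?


The sort_array spec declares:
  - array (array, required): Array of numbers to sort
Type:
array


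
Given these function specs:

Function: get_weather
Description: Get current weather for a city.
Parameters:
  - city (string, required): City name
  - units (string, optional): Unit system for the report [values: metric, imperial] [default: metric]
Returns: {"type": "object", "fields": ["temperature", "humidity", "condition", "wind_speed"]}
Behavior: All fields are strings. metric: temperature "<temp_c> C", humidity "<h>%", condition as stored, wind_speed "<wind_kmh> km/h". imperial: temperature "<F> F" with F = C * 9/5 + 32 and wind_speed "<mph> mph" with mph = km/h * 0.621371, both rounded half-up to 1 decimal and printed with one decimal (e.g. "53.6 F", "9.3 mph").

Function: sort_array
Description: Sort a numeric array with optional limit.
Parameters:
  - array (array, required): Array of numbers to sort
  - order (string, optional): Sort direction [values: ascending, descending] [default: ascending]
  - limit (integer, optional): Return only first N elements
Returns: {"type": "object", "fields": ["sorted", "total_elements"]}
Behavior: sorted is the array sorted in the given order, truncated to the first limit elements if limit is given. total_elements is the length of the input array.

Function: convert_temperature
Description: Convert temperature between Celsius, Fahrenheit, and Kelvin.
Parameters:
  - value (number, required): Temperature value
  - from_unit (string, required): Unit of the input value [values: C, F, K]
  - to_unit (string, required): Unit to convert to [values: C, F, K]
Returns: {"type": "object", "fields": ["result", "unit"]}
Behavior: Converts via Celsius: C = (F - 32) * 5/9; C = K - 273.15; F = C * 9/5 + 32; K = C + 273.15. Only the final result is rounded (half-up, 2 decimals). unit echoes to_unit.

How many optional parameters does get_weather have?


Parameters of get_weather: city (required), units (optional)
Optional count:
1


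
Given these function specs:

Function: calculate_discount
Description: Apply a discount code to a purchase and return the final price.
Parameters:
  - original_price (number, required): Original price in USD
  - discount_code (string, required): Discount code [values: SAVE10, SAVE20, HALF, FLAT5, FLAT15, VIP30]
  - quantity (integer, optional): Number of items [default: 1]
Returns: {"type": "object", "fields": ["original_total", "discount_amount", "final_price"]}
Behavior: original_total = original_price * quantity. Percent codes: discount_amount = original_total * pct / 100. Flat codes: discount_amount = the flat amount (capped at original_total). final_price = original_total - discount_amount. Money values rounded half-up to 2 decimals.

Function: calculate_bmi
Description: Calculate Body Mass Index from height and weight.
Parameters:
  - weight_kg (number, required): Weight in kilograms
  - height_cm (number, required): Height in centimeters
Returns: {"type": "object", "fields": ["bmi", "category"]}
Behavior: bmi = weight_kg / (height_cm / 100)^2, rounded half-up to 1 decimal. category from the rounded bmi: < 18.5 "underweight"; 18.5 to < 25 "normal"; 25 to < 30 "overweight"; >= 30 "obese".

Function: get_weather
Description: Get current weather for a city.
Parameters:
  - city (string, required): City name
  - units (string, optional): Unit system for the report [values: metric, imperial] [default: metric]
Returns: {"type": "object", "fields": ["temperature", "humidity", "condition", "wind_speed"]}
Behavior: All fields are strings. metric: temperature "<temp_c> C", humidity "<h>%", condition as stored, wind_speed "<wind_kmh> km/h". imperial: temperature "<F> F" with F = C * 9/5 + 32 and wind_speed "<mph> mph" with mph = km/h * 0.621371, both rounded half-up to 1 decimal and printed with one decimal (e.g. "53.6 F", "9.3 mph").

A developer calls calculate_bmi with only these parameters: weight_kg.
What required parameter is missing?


Required parameters: weight_kg, height_cm
Provided: weight_kg
Missing: height_cm
height_cm


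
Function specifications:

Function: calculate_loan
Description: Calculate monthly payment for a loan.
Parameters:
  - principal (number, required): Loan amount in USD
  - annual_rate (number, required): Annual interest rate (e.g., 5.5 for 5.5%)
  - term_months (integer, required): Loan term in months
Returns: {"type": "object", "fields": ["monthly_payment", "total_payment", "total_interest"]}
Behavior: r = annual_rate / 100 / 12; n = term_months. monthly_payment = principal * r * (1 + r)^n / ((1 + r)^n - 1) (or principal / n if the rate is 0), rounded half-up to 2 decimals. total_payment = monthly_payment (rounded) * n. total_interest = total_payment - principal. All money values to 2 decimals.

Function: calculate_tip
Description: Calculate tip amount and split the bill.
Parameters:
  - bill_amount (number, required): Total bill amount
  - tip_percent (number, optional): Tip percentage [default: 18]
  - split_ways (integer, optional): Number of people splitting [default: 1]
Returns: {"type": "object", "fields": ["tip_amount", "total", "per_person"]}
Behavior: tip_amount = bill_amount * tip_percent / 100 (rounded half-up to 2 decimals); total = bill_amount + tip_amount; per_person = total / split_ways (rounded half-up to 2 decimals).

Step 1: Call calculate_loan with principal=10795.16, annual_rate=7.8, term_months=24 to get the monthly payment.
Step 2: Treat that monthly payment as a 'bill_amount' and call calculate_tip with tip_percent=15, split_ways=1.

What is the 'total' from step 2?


Step 1: calculate_loan(principal=10795.16, annual_rate=7.8, term_months=24)
  r = 7.8 / 100 / 12 = 0.0065 (keep full precision)
  (1 + r)^24 = 1.16823631
  monthly_payment = 10795.16 * 0.0065 * 1.16823631 / (1.16823631 - 1) = 487.251742 -> 487.25
  total_payment = 487.25 * 24 = 11694.00
  total_interest = 11694.00 - 10795.16 = 898.84
  -> monthly_payment = 487.25
Step 2: calculate_tip(bill_amount=487.25, tip_percent=15, split_ways=1)
  tip_amount = 487.25 * 15/100 = 73.0875 -> 73.09
  total = 487.25 + 73.09 = 560.34
  per_person = 560.34 / 1 = 560.34 -> 560.34
  -> total = 560.34
$560.34


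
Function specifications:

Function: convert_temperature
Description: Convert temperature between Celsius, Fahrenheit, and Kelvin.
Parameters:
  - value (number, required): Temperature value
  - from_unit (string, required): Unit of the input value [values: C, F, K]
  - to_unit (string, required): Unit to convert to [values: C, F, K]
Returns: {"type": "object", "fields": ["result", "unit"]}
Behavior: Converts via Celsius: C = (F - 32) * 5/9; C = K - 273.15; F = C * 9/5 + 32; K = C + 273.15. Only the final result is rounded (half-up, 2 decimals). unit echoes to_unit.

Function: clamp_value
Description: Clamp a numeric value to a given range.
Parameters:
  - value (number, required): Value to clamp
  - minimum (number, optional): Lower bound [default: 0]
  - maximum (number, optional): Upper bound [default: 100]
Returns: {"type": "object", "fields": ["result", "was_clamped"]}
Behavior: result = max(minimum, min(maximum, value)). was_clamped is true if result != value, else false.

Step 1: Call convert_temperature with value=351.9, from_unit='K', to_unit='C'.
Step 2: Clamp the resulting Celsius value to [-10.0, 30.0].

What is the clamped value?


Step 1: convert_temperature(value=351.9, from_unit=K, to_unit=C)
  To C: 351.9 - 273.15 = 78.75
  Target is C: 78.75
  Round to 2 decimals: 78.75
  -> result = 78.75 C
Step 2: clamp_value(value=78.75, minimum=-10.0, maximum=30.0)
  result = max(-10.0, min(30.0, 78.75)) = max(-10.0, 30.0) = 30.0
  was_clamped = (30.0 != 78.75) = true
  -> result = 30.0
30.0


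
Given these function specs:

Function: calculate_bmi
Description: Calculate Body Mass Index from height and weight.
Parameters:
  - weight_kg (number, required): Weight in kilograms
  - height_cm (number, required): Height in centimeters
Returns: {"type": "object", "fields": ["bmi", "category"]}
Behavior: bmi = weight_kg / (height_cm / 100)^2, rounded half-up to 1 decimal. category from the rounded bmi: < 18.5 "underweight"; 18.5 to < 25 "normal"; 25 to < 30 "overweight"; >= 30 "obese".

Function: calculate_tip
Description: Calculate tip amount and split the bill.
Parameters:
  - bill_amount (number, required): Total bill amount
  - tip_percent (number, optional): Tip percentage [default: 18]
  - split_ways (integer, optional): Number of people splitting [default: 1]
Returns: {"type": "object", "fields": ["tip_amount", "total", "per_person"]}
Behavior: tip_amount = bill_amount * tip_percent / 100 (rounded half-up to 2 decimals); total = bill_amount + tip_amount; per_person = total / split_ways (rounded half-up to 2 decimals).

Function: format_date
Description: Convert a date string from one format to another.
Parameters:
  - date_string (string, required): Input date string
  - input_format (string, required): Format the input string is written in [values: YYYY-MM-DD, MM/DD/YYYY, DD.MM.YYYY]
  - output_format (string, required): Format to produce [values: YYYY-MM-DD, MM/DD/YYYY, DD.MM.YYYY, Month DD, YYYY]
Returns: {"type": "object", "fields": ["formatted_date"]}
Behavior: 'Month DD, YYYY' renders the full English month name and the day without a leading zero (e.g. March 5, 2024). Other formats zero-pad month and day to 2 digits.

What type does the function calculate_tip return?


The calculate_tip spec declares Returns: {"type": "object", "fields": ["tip_amount", "total", "per_person"]}
Type:
object


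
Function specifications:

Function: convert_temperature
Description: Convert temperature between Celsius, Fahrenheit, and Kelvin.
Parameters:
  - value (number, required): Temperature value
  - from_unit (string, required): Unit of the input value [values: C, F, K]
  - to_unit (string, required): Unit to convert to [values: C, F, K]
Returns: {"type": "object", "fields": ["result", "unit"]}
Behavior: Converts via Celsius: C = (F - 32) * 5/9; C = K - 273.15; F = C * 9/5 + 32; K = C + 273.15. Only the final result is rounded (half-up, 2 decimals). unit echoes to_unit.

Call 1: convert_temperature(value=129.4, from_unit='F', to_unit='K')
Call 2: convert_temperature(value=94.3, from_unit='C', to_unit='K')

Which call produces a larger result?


Call 1:
  To C: (129.4 - 32) * 5/9 = 54.111111
  To K: 54.111111 + 273.15 = 327.261111
  Round to 2 decimals: 327.26
  -> 327.26 K
Call 2:
  Input already in C: 94.3
  To K: 94.3 + 273.15 = 367.45
  Round to 2 decimals: 367.45
  -> 367.45 K
Call 2 (367.45 K)


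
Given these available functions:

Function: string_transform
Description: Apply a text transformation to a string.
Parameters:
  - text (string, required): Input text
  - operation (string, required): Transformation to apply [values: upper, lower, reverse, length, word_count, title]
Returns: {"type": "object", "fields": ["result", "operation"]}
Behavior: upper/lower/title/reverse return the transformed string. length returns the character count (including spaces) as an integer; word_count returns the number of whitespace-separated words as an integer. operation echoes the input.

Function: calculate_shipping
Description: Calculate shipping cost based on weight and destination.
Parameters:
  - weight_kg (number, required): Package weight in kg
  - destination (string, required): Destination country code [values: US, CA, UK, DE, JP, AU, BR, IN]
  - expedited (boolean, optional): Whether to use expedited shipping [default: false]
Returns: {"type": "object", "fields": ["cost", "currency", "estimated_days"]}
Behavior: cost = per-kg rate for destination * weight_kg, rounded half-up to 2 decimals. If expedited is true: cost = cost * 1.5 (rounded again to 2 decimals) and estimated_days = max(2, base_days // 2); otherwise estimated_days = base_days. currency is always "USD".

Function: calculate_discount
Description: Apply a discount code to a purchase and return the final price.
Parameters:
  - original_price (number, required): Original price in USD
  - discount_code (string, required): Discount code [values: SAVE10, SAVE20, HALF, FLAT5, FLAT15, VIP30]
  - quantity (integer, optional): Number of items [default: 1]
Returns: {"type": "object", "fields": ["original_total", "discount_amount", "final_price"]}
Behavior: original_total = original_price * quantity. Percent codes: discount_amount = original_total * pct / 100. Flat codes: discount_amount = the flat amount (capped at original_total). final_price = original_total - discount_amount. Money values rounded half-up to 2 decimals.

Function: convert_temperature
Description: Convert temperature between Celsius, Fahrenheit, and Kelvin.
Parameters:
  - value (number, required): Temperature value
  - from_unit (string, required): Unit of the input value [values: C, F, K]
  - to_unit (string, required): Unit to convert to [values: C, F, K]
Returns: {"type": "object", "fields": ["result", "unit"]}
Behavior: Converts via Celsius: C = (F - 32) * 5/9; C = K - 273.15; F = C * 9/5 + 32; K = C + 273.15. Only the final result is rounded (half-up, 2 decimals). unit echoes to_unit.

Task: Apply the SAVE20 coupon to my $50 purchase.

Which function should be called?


The task needs a function whose description is: Apply a discount code to a purchase and return the final price.
calculate_discount


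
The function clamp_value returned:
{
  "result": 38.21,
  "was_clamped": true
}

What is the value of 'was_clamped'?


true


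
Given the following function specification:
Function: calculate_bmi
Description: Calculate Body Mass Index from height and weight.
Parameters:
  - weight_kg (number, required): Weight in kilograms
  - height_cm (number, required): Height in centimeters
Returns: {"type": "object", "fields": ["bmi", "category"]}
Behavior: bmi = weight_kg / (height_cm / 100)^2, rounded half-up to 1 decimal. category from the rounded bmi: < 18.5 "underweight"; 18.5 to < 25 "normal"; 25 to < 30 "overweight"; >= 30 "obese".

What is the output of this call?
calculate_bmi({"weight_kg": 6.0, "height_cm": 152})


height_m = 152 / 100 = 1.52
bmi = 6.0 / 1.52^2 = 6.0 / 2.3104 = 2.596953 -> 2.6
2.6 < 18.5 -> underweight
Output:
{"bmi": 2.6, "category": "underweight"}


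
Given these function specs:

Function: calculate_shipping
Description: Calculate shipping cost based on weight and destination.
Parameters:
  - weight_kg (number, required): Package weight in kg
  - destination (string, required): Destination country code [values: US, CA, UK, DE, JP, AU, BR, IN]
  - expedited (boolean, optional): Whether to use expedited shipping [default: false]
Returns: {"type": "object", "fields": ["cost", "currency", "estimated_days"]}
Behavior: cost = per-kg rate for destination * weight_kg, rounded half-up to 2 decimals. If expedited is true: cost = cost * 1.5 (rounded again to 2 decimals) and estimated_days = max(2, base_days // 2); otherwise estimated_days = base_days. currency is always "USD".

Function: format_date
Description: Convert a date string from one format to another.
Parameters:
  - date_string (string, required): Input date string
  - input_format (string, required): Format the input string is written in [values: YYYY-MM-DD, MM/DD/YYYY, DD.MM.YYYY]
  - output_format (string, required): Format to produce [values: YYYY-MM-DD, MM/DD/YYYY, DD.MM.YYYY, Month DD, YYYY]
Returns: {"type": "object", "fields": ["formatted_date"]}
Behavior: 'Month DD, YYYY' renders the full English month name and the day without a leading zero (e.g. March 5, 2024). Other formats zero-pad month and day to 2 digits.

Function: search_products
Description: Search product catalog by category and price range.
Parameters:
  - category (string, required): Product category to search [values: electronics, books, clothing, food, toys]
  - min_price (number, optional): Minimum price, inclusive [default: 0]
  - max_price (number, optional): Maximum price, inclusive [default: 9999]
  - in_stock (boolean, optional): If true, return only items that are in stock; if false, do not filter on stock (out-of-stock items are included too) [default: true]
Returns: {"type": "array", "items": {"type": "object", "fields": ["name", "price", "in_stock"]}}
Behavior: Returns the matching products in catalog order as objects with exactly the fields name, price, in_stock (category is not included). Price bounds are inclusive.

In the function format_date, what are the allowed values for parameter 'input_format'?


The format_date spec declares:
  - input_format (string, required): Format the input string is written in [values: YYYY-MM-DD, MM/DD/YYYY, DD.MM.YYYY]
Allowed values:
YYYY-MM-DD, MM/DD/YYYY, DD.MM.YYYY


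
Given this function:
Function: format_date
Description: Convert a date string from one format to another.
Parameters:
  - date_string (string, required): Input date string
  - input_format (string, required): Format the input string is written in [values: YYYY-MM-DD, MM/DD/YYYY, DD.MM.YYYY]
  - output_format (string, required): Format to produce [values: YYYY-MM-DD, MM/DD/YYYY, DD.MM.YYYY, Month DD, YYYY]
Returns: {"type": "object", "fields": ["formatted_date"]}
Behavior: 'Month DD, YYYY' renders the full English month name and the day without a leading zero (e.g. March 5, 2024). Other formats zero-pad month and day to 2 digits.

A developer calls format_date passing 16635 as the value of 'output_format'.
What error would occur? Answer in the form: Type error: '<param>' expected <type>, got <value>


Spec: 'output_format' is declared as string; 16635 is an integer.
Type error: 'output_format' expected string, got 16635


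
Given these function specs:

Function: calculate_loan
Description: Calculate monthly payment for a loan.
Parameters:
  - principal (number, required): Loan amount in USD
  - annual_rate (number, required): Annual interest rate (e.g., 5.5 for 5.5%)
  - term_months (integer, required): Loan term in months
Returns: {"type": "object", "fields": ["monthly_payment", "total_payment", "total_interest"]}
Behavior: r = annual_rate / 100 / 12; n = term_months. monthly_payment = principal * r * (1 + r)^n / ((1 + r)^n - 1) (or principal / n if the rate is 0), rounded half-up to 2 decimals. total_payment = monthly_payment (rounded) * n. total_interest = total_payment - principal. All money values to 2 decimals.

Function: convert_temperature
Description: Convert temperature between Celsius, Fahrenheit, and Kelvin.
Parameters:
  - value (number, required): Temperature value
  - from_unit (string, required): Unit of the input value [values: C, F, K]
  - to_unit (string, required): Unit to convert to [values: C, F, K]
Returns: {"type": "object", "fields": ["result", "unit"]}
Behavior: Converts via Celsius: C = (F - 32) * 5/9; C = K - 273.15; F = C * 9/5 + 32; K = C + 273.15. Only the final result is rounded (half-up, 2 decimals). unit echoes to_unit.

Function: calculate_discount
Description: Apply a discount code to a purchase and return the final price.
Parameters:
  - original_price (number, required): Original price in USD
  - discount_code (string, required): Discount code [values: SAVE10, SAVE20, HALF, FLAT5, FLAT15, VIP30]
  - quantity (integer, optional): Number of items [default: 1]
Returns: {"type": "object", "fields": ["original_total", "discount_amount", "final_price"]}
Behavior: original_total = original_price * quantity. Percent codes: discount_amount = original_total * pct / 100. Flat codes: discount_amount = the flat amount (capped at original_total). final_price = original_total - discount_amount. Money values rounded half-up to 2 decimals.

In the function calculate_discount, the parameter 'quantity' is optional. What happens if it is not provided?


The calculate_discount spec declares:
  - quantity (integer, optional): Number of items [default: 1]
It defaults to 1


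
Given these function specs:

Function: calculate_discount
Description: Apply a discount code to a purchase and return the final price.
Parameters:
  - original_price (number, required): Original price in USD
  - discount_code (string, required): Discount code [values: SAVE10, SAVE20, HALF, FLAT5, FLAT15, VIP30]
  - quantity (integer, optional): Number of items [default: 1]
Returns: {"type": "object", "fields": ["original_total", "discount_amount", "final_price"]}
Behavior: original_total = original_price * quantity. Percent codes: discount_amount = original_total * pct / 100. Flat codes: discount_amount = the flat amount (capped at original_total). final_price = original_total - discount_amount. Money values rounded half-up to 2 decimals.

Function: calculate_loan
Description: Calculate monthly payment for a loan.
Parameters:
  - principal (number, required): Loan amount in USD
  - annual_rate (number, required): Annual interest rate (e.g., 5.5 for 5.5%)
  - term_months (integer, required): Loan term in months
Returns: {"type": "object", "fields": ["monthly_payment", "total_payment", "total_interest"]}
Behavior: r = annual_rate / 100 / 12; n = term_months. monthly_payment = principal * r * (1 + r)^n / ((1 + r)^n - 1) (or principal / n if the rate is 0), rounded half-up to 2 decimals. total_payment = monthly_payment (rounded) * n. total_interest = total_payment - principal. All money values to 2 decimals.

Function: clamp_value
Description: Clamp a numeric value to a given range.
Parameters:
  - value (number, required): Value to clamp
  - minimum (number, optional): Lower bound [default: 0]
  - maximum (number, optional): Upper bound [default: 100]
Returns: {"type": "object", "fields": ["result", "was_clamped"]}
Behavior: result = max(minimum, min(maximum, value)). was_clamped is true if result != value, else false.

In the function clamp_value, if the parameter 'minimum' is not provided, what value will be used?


The clamp_value spec declares:
  - minimum (number, optional): Lower bound [default: 0]
Default:
0


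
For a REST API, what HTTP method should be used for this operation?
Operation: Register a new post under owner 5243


GET = read, POST = create, PUT = update/replace, DELETE = remove
This operation is a create.
POST


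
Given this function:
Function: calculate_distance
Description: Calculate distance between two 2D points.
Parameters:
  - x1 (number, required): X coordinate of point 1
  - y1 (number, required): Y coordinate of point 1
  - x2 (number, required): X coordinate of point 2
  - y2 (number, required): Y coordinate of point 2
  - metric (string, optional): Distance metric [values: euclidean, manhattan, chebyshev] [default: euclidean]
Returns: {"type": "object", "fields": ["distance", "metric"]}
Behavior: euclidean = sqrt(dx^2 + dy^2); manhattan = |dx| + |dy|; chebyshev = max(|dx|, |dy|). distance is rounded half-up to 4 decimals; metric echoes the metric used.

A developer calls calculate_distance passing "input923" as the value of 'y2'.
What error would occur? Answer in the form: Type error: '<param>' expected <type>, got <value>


Spec: 'y2' is declared as number; "input923" is a string.
Type error: 'y2' expected number, got "input923"


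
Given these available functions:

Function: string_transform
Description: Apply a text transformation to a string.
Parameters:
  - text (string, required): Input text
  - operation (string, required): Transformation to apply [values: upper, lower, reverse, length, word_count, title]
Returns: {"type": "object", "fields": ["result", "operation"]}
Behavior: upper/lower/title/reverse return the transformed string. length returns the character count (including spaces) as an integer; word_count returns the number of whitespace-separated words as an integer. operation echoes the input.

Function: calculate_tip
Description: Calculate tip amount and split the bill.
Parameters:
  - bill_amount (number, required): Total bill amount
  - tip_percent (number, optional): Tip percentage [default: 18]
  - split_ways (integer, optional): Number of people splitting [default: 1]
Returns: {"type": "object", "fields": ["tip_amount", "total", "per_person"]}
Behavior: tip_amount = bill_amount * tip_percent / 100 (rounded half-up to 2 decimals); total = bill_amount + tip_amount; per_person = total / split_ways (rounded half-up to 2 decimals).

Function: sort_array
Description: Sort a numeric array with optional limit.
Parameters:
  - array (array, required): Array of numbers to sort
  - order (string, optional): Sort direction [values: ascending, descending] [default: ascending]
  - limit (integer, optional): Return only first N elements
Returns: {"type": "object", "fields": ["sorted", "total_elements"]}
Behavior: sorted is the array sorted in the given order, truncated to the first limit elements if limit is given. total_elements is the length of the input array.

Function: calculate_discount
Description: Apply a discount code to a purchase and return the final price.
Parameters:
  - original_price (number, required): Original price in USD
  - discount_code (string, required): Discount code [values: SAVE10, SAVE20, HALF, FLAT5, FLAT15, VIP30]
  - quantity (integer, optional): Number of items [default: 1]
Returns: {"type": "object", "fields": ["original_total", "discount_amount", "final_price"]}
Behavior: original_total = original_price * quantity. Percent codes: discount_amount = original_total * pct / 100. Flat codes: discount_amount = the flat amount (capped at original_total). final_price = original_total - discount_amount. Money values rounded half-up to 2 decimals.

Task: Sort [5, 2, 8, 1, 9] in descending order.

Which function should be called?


The task needs a function whose description is: Sort a numeric array with optional limit.
sort_array


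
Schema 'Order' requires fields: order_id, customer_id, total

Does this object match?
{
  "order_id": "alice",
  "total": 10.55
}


Checking required fields...
Missing: customer_id
Invalid - missing required field 'customer_id'


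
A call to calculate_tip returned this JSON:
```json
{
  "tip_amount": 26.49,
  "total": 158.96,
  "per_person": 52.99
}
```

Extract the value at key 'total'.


158.96


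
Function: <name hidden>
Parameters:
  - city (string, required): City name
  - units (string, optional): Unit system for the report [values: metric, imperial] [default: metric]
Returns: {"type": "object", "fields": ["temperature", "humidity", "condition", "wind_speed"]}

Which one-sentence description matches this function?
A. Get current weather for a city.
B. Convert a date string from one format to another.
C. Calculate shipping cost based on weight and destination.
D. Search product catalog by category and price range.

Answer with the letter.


Parameters city, units and return ["temperature", "humidity", "condition", "wind_speed"] fit: Get current weather for a city.
A


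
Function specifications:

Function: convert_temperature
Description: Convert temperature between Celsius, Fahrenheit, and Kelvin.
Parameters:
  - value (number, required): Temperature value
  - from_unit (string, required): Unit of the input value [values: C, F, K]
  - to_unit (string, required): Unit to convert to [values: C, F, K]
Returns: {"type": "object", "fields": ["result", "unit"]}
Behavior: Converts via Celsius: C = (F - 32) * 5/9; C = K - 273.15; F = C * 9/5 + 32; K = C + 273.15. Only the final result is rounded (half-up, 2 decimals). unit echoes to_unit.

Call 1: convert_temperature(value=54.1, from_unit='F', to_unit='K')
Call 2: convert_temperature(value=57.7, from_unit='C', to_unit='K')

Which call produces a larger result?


Call 1:
  To C: (54.1 - 32) * 5/9 = 12.277778
  To K: 12.277778 + 273.15 = 285.427778
  Round to 2 decimals: 285.43
  -> 285.43 K
Call 2:
  Input already in C: 57.7
  To K: 57.7 + 273.15 = 330.85
  Round to 2 decimals: 330.85
  -> 330.85 K
Call 2 (330.85 K)


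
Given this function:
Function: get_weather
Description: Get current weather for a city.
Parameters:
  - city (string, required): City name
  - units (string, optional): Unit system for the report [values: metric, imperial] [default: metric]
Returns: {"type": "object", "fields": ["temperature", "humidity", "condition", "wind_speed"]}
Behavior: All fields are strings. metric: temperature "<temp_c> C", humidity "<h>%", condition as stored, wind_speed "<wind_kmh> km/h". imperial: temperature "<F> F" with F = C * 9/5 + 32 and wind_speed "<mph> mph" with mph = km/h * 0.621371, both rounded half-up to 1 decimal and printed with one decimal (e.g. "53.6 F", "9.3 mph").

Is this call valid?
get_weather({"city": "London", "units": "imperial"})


Checking all required parameters present and types match... All valid.
Valid
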